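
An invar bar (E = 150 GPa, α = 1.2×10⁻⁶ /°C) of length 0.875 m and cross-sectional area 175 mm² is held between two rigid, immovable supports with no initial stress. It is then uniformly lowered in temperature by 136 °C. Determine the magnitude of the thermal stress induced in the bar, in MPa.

σ ≈ 24.5 MPa (tensile)

The supports are rigid, so the total axial strain is zero. The restrained thermal strain is ε = αΔT = 1.2×10⁻⁶ × 136 = 163.2×10⁻⁶.
σ = EαΔT = 150×10³ × 1.2×10⁻⁶ × 136 = 24.48 MPa (tensile; the bar is trying to contract).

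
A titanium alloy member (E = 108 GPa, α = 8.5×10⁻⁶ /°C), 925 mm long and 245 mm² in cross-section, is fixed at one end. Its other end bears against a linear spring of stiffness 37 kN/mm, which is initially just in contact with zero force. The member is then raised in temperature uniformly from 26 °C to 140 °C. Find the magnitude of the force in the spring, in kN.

P ≈ 14.5 kN

Free thermal expansion: δ_free = αΔT L = 8.5×10⁻⁶ × 114 × 925 = 0.8963 mm.
With a force P in the spring, the elastic change of the member is PL/(AE) and that of the spring is P/k; compatibility requires their sum to equal δ_free.
P [ L/(AE) + 1/k ] = δ_free → P [ 925/(245×108×10³) + 1/(37×10³) ] = 0.8963.
P = 0.8963 / 6.199×10⁻⁵ = 14460 N.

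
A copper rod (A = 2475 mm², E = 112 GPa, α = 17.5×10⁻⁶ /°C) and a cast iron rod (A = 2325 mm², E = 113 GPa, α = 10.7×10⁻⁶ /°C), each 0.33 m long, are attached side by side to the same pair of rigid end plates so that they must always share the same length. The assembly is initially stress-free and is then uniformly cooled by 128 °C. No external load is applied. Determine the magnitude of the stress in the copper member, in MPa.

σ ≈ 47.4 MPa (tensile)

Both members must finish at the same length. With the larger α, the copper tends to over-contract; the plates restrain it, putting the copper in tension and the cast iron in compression. With no external load the two internal forces are equal and opposite, magnitude P.
Compatibility of the two members (thermal + elastic change equal): (α₁ − α₂)ΔT = P·[1/(A₁E₁) + 1/(A₂E₂)].
|α₁ − α₂|·ΔT = 6.8×10⁻⁶ × 128 = 0.0008704.
1/(A₁E₁) + 1/(A₂E₂) = 1/(2475×112×10³) + 1/(2325×113×10³) = 7.414×10⁻⁹ N⁻¹.
P = 0.0008704 / 7.414×10⁻⁹ = 117400 N = 117.4 kN.
σ_{copper} = P/A₁ = 117400/2475 = 47.44 MPa, tensile.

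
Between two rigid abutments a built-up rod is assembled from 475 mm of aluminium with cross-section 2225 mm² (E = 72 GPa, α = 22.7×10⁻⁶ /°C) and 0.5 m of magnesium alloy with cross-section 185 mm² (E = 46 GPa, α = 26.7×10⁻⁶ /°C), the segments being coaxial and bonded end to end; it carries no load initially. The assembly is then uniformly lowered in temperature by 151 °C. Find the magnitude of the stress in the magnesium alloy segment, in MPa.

σ ≈ 319 MPa (tensile)

Free thermal contraction of the whole bar: Σ αᵢΔT Lᵢ = 22.7×10⁻⁶×151×475 + 26.7×10⁻⁶×151×500 = 3.644 mm.
The rigid supports impose zero overall length change; the single axial force P common to all segments must satisfy P Σ Lᵢ/(AᵢEᵢ) = δ_free.
The series flexibility is Σ Lᵢ/(AᵢEᵢ) = 475/(2225×72×10³) + 500/(185×46×10³) = 6.172×10⁻⁵ mm/N.
P = 3.644 / 6.172×10⁻⁵ = 59040 N = 59.04 kN, tensile.
σ_{magnesium alloy} = P / A = 59040 / 185 = 319.1 MPa.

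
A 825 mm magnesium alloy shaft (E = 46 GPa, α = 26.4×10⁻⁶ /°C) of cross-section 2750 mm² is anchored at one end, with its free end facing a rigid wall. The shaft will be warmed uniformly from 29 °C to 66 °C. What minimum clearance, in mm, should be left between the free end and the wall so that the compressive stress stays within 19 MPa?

g ≈ 0.465 mm

With no wall the shaft would lengthen by αΔT L = 26.4×10⁻⁶ × 37 × 825 = 0.8059 mm.
At the allowable stress the elastic shortening the wall may impose is σL/E = 19 × 825 / (46×10³) = 0.3408 mm.
The gap must absorb the remainder: g_min = 0.8059 − 0.3408 = 0.4651 mm.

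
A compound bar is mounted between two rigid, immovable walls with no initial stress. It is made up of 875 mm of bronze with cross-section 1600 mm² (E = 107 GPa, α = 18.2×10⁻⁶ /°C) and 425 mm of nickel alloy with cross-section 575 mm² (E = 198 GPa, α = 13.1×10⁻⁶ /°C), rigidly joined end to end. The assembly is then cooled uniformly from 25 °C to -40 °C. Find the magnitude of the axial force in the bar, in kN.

With the walls removed the bar would change length by δ_free = Σ αᵢΔT Lᵢ = 18.2×10⁻⁶×65×875 + 13.1×10⁻⁶×65×425 = 1.397 mm.
The rigid supports impose zero overall length change; the single axial force P common to all segments must satisfy P Σ Lᵢ/(AᵢEᵢ) = δ_free.
The series flexibility is Σ Lᵢ/(AᵢEᵢ) = 875/(1600×107×10³) + 425/(575×198×10³) = 8.844×10⁻⁶ mm/N.
P = 1.397 / 8.844×10⁻⁶ = 158000 N = 158 kN, tensile.

P ≈ 158 kN (tensile)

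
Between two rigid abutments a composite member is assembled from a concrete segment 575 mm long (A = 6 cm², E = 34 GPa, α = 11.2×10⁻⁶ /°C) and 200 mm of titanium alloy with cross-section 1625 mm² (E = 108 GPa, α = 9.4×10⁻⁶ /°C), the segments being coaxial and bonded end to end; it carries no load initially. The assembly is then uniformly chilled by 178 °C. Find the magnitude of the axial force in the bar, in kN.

P ≈ 50.5 kN (tensile)

Free thermal contraction of the whole bar: Σ αᵢΔT Lᵢ = 11.2×10⁻⁶×178×575 + 9.4×10⁻⁶×178×200 = 1.481 mm.
The rigid supports impose zero overall length change; the single axial force P common to all segments must satisfy P Σ Lᵢ/(AᵢEᵢ) = δ_free.
Σ Lᵢ/(AᵢEᵢ) = 575/(600×34×10³) + 200/(1625×108×10³) = 2.933×10⁻⁵ mm/N.
P = 1.481 / 2.933×10⁻⁵ = 50500 N = 50.5 kN, tensile.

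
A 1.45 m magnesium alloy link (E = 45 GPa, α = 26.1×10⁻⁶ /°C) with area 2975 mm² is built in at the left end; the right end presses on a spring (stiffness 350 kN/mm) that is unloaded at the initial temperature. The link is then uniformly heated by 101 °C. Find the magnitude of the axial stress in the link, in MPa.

The unrestrained thermal change is αΔT L = 26.1×10⁻⁶ × 101 × 1450 = 3.822 mm.
With a force P in the spring, the elastic change of the link is PL/(AE) and that of the spring is P/k; compatibility requires their sum to equal δ_free.
P [ L/(AE) + 1/k ] = δ_free → P [ 1450/(2975×45×10³) + 1/(350×10³) ] = 3.822.
P = 3.822 / 1.369×10⁻⁵ = 279200 N.
σ = P/A = 279200/2975 = 93.86 MPa.

σ ≈ 93.9 MPa (compressive)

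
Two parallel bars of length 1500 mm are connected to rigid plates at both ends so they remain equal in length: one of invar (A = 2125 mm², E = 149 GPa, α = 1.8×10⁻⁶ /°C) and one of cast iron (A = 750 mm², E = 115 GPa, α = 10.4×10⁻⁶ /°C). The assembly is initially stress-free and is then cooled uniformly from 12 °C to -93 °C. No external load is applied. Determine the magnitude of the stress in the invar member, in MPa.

The cast iron has the larger α, so on cooling it would change length more than the invar if both were free. The rigid plates force a common final length, so the cast iron is put into tension and the invar into compression, with equal and opposite forces P (no external load).
Equating the net (thermal + elastic) strains gives |α₁ − α₂|·ΔT = P·[1/(A₁E₁) + 1/(A₂E₂)].
|α₁ − α₂|·ΔT = 8.6×10⁻⁶ × 105 = 0.000903.
1/(A₁E₁) + 1/(A₂E₂) = 1/(2125×149×10³) + 1/(750×115×10³) = 1.475×10⁻⁸ N⁻¹.
P = 0.000903 / 1.475×10⁻⁸ = 61210 N = 61.21 kN.
σ_{invar} = P/A₁ = 61210/2125 = 28.8 MPa, compressive.

σ ≈ 28.8 MPa (compressive)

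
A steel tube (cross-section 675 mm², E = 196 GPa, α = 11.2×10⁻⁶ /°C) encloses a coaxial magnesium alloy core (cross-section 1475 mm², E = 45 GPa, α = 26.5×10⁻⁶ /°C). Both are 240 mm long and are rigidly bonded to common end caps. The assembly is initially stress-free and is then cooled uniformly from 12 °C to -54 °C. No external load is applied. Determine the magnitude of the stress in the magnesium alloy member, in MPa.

σ ≈ 30.3 MPa (tensile)

Equilibrium of a rigid end plate with no external load gives equal and opposite internal forces ±P in the two members. Since α_{magnesium alloy} > α_{steel}, cooling drives the magnesium alloy into tension and the steel into compression.
Compatibility of the two members (thermal + elastic change equal): (α₁ − α₂)ΔT = P·[1/(A₁E₁) + 1/(A₂E₂)].
|α₁ − α₂|·ΔT = 15.3×10⁻⁶ × 66 = 0.00101.
1/(A₁E₁) + 1/(A₂E₂) = 1/(675×196×10³) + 1/(1475×45×10³) = 2.262×10⁻⁸ N⁻¹.
P = 0.00101 / 2.262×10⁻⁸ = 44630 N = 44.63 kN.
σ_{magnesium alloy} = P/A₂ = 44630/1475 = 30.26 MPa, tensile.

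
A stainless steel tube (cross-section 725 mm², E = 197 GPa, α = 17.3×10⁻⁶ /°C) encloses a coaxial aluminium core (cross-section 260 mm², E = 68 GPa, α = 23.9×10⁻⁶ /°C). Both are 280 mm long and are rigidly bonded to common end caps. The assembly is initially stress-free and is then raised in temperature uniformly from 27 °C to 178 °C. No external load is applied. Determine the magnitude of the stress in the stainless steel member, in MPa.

The aluminium has the larger α, so on heating it would change length more than the stainless steel if both were free. The rigid plates force a common final length, so the aluminium is put into compression and the stainless steel into tension, with equal and opposite forces P (no external load).
Equating the net (thermal + elastic) strains gives |α₁ − α₂|·ΔT = P·[1/(A₁E₁) + 1/(A₂E₂)].
|α₁ − α₂|·ΔT = 6.6×10⁻⁶ × 151 = 0.0009966.
1/(A₁E₁) + 1/(A₂E₂) = 1/(725×197×10³) + 1/(260×68×10³) = 6.356×10⁻⁸ N⁻¹.
P = 0.0009966 / 6.356×10⁻⁸ = 15680 N = 15.68 kN.
σ_{stainless steel} = P/A₁ = 15680/725 = 21.63 MPa, tensile.

σ ≈ 21.6 MPa (tensile)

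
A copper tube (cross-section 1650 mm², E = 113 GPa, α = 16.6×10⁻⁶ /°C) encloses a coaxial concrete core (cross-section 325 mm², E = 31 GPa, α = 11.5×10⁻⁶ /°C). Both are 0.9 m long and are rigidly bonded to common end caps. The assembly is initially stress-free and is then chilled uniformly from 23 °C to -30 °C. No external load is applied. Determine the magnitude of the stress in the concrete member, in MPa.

Equilibrium of a rigid end plate with no external load gives equal and opposite internal forces ±P in the two members. Since α_{copper} > α_{concrete}, cooling drives the copper into tension and the concrete into compression.
Setting the final lengths equal and cancelling L: (α₁ − α₂)ΔT = P/(A₁E₁) + P/(A₂E₂).
|α₁ − α₂|·ΔT = 5.1×10⁻⁶ × 53 = 0.0002703.
1/(A₁E₁) + 1/(A₂E₂) = 1/(1650×113×10³) + 1/(325×31×10³) = 1.046×10⁻⁷ N⁻¹.
So P = 0.0002703 / 1.046×10⁻⁷ = 2.584 kN.
σ_{concrete} = P/A₂ = 2584/325 = 7.95 MPa, compressive.

σ ≈ 7.95 MPa (compressive)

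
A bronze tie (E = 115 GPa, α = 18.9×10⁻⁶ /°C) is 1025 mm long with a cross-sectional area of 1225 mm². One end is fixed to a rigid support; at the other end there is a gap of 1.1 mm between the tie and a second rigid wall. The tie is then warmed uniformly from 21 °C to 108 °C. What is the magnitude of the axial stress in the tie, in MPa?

σ ≈ 65.7 MPa (compressive)

Unrestrained expansion: δ_free = αΔT L = 18.9×10⁻⁶ × 87 × 1025 = 1.685 mm.
This exceeds the 1.1 mm gap, so the wall pushes back. The portion of expansion that must be recovered elastically is δ_free − gap = 1.685 − 1.1 = 0.5854 mm.
That suppressed elongation corresponds to σ = E·Δ/L = 115×10³ × 0.5854/1025 = 65.68 MPa.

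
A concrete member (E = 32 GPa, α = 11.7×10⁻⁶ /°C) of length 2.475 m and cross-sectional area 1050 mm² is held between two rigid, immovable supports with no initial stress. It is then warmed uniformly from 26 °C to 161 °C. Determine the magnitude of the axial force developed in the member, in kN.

With zero net strain, σ = E·αΔT = 32 GPa × 11.7×10⁻⁶ × 135 = 50.54 MPa.
Axial force P = σA = 50.54 × 1050 = 53070 N = 53.07 kN, compressive.

P ≈ 53.1 kN (compressive)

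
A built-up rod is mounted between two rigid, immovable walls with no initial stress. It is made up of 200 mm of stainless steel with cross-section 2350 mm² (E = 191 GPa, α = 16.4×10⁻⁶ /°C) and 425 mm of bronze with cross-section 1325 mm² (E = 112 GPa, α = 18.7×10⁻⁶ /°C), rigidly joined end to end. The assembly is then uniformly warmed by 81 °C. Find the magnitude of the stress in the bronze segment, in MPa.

With the walls removed the bar would change length by δ_free = Σ αᵢΔT Lᵢ = 16.4×10⁻⁶×81×200 + 18.7×10⁻⁶×81×425 = 0.9094 mm.
The walls prevent any net length change, so an axial force P (same in every segment) develops. Compatibility: P · Σ Lᵢ/(AᵢEᵢ) = δ_free.
The series flexibility is Σ Lᵢ/(AᵢEᵢ) = 200/(2350×191×10³) + 425/(1325×112×10³) = 3.309×10⁻⁶ mm/N.
So P = 0.9094 / 3.309×10⁻⁶ = 274.8 kN, compressive.
σ_{bronze} = P / A = 274800 / 1325 = 207.4 MPa.

σ ≈ 207 MPa (compressive)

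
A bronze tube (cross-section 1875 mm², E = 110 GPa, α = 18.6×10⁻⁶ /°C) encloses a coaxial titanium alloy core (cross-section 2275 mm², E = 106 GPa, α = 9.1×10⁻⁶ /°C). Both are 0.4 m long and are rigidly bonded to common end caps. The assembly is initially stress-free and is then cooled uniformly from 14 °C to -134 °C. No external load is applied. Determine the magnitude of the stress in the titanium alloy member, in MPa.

σ ≈ 68.7 MPa (compressive)

The bronze has the larger α, so on cooling it would change length more than the titanium alloy if both were free. The rigid plates force a common final length, so the bronze is put into tension and the titanium alloy into compression, with equal and opposite forces P (no external load).
Setting the final lengths equal and cancelling L: (α₁ − α₂)ΔT = P/(A₁E₁) + P/(A₂E₂).
|α₁ − α₂|·ΔT = 9.5×10⁻⁶ × 148 = 0.001406.
1/(A₁E₁) + 1/(A₂E₂) = 1/(1875×110×10³) + 1/(2275×106×10³) = 8.995×10⁻⁹ N⁻¹.
So P = 0.001406 / 8.995×10⁻⁹ = 156.3 kN.
σ_{titanium alloy} = P/A₂ = 156300/2275 = 68.71 MPa, compressive.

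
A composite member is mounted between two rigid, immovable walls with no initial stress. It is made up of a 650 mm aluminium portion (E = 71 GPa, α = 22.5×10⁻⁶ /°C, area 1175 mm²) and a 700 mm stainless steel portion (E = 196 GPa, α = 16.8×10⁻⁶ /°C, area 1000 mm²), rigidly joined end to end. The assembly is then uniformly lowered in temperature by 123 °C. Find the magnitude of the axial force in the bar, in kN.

Free thermal contraction of the whole bar: Σ αᵢΔT Lᵢ = 22.5×10⁻⁶×123×650 + 16.8×10⁻⁶×123×700 = 3.245 mm.
The walls prevent any net length change, so an axial force P (same in every segment) develops. Compatibility: P · Σ Lᵢ/(AᵢEᵢ) = δ_free.
Σ Lᵢ/(AᵢEᵢ) = 650/(1175×71×10³) + 700/(1000×196×10³) = 1.136×10⁻⁵ mm/N.
Hence P = δ_free / Σ(L/AE) = 3.245/1.136×10⁻⁵ = 285.6 kN (tensile).

P ≈ 286 kN (tensile)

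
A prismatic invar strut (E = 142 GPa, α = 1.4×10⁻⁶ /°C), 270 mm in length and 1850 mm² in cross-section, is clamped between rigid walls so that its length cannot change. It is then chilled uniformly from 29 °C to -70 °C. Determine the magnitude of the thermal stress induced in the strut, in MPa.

With length fixed, the mechanical strain must cancel the thermal strain αΔT = 1.4×10⁻⁶ × 99 = 138.6×10⁻⁶.
The stress required to suppress this strain is σ = Eε = 142×10³ × 138.6×10⁻⁶ = 19.68 MPa, tensile since the strut is trying to contract.

σ ≈ 19.7 MPa (tensile)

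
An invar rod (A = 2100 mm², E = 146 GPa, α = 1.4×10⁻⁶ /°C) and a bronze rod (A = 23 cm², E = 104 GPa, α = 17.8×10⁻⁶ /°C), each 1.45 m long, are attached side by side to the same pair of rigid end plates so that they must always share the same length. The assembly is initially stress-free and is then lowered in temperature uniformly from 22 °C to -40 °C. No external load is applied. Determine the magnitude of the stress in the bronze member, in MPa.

σ ≈ 59.4 MPa (tensile)

The bronze has the larger α, so on cooling it would change length more than the invar if both were free. The rigid plates force a common final length, so the bronze is put into tension and the invar into compression, with equal and opposite forces P (no external load).
Compatibility of the two members (thermal + elastic change equal): (α₁ − α₂)ΔT = P·[1/(A₁E₁) + 1/(A₂E₂)].
|α₁ − α₂|·ΔT = 16.4×10⁻⁶ × 62 = 0.001017.
1/(A₁E₁) + 1/(A₂E₂) = 1/(2100×146×10³) + 1/(2300×104×10³) = 7.442×10⁻⁹ N⁻¹.
So P = 0.001017 / 7.442×10⁻⁹ = 136.6 kN.
σ_{bronze} = P/A₂ = 136600/2300 = 59.4 MPa, tensile.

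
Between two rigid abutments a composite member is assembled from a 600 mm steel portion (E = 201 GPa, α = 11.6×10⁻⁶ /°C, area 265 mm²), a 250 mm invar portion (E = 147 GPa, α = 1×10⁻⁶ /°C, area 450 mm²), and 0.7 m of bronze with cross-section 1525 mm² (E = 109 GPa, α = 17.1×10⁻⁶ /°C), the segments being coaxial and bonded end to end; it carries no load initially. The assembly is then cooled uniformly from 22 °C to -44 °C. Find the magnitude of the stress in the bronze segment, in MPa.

With the walls removed the bar would change length by δ_free = Σ αᵢΔT Lᵢ = 11.6×10⁻⁶×66×600 + 1×10⁻⁶×66×250 + 17.1×10⁻⁶×66×700 = 1.266 mm.
The rigid supports impose zero overall length change; the single axial force P common to all segments must satisfy P Σ Lᵢ/(AᵢEᵢ) = δ_free.
The series flexibility is Σ Lᵢ/(AᵢEᵢ) = 600/(265×201×10³) + 250/(450×147×10³) + 700/(1525×109×10³) = 1.925×10⁻⁵ mm/N.
So P = 1.266 / 1.925×10⁻⁵ = 65.74 kN, tensile.
σ_{bronze} = P / A = 65740 / 1525 = 43.11 MPa.

σ ≈ 43.1 MPa (tensile)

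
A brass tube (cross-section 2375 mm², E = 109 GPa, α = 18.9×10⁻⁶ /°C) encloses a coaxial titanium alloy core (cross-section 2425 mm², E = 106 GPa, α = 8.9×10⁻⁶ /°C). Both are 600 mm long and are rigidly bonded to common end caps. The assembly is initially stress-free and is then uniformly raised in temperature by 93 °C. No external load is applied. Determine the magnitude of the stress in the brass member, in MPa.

Both members must finish at the same length. With the larger α, the brass tends to over-expand; the plates restrain it, putting the brass in compression and the titanium alloy in tension. With no external load the two internal forces are equal and opposite, magnitude P.
Setting the final lengths equal and cancelling L: (α₁ − α₂)ΔT = P/(A₁E₁) + P/(A₂E₂).
|α₁ − α₂|·ΔT = 10×10⁻⁶ × 93 = 0.00093.
1/(A₁E₁) + 1/(A₂E₂) = 1/(2375×109×10³) + 1/(2425×106×10³) = 7.753×10⁻⁹ N⁻¹.
So P = 0.00093 / 7.753×10⁻⁹ = 120 kN.
σ_{brass} = P/A₁ = 120000/2375 = 50.51 MPa, compressive.

σ ≈ 50.5 MPa (compressive)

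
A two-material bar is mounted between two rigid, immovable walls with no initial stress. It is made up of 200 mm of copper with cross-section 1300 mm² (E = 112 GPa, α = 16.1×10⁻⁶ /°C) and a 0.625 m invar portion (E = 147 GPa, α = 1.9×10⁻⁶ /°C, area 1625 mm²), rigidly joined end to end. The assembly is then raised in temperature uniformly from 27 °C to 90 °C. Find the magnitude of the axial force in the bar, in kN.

P ≈ 69.6 kN (compressive)

Free thermal expansion of the whole bar: Σ αᵢΔT Lᵢ = 16.1×10⁻⁶×63×200 + 1.9×10⁻⁶×63×625 = 0.2777 mm.
Since the ends are fixed, an axial force P builds up, equal in every segment, with P · Σ Lᵢ/(AᵢEᵢ) = δ_free.
Σ Lᵢ/(AᵢEᵢ) = 200/(1300×112×10³) + 625/(1625×147×10³) = 3.99×10⁻⁶ mm/N.
So P = 0.2777 / 3.99×10⁻⁶ = 69.59 kN, compressive.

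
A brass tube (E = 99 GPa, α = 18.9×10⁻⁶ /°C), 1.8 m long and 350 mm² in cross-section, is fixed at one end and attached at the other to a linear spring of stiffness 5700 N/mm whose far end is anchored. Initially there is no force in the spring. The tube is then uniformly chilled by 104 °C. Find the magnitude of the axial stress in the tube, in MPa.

Free thermal contraction: δ_free = αΔT L = 18.9×10⁻⁶ × 104 × 1800 = 3.538 mm.
With a force P in the spring, the elastic change of the tube is PL/(AE) and that of the spring is P/k; compatibility requires their sum to equal δ_free.
P [ L/(AE) + 1/k ] = δ_free → P [ 1800/(350×99×10³) + 1/(5700) ] = 3.538.
P = 3.538 / 0.0002274 = 15560 N.
σ = P/A = 15560/350 = 44.46 MPa.

σ ≈ 44.5 MPa (tensile)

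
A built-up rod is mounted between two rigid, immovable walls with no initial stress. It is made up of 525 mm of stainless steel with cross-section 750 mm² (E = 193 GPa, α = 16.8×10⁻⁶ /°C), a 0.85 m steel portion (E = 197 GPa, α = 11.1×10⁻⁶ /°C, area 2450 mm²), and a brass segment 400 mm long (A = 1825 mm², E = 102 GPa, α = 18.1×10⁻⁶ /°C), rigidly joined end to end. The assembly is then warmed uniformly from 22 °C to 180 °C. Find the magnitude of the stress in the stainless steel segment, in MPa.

If the supports were absent, the total length change would be Σ αᵢΔT Lᵢ = 16.8×10⁻⁶×158×525 + 11.1×10⁻⁶×158×850 + 18.1×10⁻⁶×158×400 = 4.028 mm.
The rigid supports impose zero overall length change; the single axial force P common to all segments must satisfy P Σ Lᵢ/(AᵢEᵢ) = δ_free.
Σ Lᵢ/(AᵢEᵢ) = 525/(750×193×10³) + 850/(2450×197×10³) + 400/(1825×102×10³) = 7.537×10⁻⁶ mm/N.
So P = 4.028 / 7.537×10⁻⁶ = 534.5 kN, compressive.
σ_{stainless steel} = P / A = 534500 / 750 = 712.6 MPa.

σ ≈ 713 MPa (compressive)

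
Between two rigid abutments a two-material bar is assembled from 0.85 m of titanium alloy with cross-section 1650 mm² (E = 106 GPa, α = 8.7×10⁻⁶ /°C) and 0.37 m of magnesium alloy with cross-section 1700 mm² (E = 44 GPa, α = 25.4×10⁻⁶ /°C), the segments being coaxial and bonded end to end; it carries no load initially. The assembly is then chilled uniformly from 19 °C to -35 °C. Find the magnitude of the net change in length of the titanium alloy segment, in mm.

|ΔL| ≈ 0.0501 mm

Free thermal contraction of the whole bar: Σ αᵢΔT Lᵢ = 8.7×10⁻⁶×54×850 + 25.4×10⁻⁶×54×370 = 0.9068 mm.
Since the ends are fixed, an axial force P builds up, equal in every segment, with P · Σ Lᵢ/(AᵢEᵢ) = δ_free.
The series flexibility is Σ Lᵢ/(AᵢEᵢ) = 850/(1650×106×10³) + 370/(1700×44×10³) = 9.806×10⁻⁶ mm/N.
P = 0.9068 / 9.806×10⁻⁶ = 92470 N = 92.47 kN, tensile.
For the titanium alloy segment, free thermal change = 8.7×10⁻⁶×54×850 = 0.3993 mm and elastic change from P = 92470×850/(1650×106×10³) = 0.4494 mm; these oppose, so the net change is 0.0501 mm (segment lengthens).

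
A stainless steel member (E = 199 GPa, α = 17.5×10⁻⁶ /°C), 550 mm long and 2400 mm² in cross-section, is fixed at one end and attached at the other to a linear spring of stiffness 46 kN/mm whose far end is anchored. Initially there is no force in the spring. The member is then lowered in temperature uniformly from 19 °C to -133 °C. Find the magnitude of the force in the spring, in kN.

P ≈ 63.9 kN

If the spring were absent the member would shorten by αΔT L = 17.5×10⁻⁶ × 152 × 550 = 1.463 mm.
With a force P in the spring, the elastic change of the member is PL/(AE) and that of the spring is P/k; compatibility requires their sum to equal δ_free.
P [ L/(AE) + 1/k ] = δ_free → P [ 550/(2400×199×10³) + 1/(46×10³) ] = 1.463.
P = 1.463 / 2.289×10⁻⁵ = 63910 N.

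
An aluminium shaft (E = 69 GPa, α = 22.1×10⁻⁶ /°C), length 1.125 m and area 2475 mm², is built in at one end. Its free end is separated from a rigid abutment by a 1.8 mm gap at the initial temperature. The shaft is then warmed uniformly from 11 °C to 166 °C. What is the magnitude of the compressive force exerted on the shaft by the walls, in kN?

P ≈ 312 kN

If the wall were absent the shaft would grow by αΔT L = 22.1×10⁻⁶ × 155 × 1125 = 3.854 mm.
The gap closes (δ_free > 1.8 mm) and the wall then resists a further 3.854 − 1.8 = 2.054 mm of expansion.
That suppressed elongation corresponds to σ = E·Δ/L = 69×10³ × 2.054/1125 = 126 MPa.
P = σA = 126 × 2475 = 311.7 kN.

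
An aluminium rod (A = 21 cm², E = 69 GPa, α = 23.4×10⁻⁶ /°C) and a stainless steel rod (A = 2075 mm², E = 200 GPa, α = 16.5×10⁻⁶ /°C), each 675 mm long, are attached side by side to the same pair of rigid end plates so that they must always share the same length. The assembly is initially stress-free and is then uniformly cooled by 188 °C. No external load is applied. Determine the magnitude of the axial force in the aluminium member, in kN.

Both members must finish at the same length. With the larger α, the aluminium tends to over-contract; the plates restrain it, putting the aluminium in tension and the stainless steel in compression. With no external load the two internal forces are equal and opposite, magnitude P.
Equating the net (thermal + elastic) strains gives |α₁ − α₂|·ΔT = P·[1/(A₁E₁) + 1/(A₂E₂)].
|α₁ − α₂|·ΔT = 6.9×10⁻⁶ × 188 = 0.001297.
1/(A₁E₁) + 1/(A₂E₂) = 1/(2100×69×10³) + 1/(2075×200×10³) = 9.311×10⁻⁹ N⁻¹.
P = 0.001297 / 9.311×10⁻⁹ = 139300 N = 139.3 kN.

P ≈ 139 kN (tensile in the aluminium)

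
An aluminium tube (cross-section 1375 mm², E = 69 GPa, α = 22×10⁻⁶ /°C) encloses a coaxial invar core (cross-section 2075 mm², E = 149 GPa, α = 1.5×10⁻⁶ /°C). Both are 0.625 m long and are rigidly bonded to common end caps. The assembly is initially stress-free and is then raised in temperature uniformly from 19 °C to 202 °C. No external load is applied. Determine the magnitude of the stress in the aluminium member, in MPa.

Equilibrium of a rigid end plate with no external load gives equal and opposite internal forces ±P in the two members. Since α_{aluminium} > α_{invar}, heating drives the aluminium into compression and the invar into tension.
Compatibility of the two members (thermal + elastic change equal): (α₁ − α₂)ΔT = P·[1/(A₁E₁) + 1/(A₂E₂)].
|α₁ − α₂|·ΔT = 20.5×10⁻⁶ × 183 = 0.003752.
1/(A₁E₁) + 1/(A₂E₂) = 1/(1375×69×10³) + 1/(2075×149×10³) = 1.377×10⁻⁸ N⁻¹.
P = 0.003752 / 1.377×10⁻⁸ = 272300 N = 272.3 kN.
σ_{aluminium} = P/A₁ = 272300/1375 = 198.1 MPa, compressive.

σ ≈ 198 MPa (compressive)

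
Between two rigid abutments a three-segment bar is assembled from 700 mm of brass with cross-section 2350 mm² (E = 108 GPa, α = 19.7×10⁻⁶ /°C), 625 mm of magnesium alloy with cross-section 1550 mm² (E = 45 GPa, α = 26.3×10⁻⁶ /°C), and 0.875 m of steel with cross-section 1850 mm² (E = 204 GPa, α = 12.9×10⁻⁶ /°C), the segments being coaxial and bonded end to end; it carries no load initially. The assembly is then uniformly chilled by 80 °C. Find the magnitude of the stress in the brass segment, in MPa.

σ ≈ 101 MPa (tensile)

With the walls removed the bar would change length by δ_free = Σ αᵢΔT Lᵢ = 19.7×10⁻⁶×80×700 + 26.3×10⁻⁶×80×625 + 12.9×10⁻⁶×80×875 = 3.321 mm.
Since the ends are fixed, an axial force P builds up, equal in every segment, with P · Σ Lᵢ/(AᵢEᵢ) = δ_free.
The series flexibility is Σ Lᵢ/(AᵢEᵢ) = 700/(2350×108×10³) + 625/(1550×45×10³) + 875/(1850×204×10³) = 1.404×10⁻⁵ mm/N.
So P = 3.321 / 1.404×10⁻⁵ = 236.6 kN, tensile.
σ_{brass} = P / A = 236600 / 2350 = 100.7 MPa.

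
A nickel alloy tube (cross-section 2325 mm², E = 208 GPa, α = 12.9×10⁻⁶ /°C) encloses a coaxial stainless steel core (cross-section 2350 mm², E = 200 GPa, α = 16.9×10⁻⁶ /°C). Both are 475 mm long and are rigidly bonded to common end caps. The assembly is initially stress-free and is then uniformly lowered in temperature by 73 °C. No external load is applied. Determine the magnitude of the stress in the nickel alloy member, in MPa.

Equilibrium of a rigid end plate with no external load gives equal and opposite internal forces ±P in the two members. Since α_{stainless steel} > α_{nickel alloy}, cooling drives the stainless steel into tension and the nickel alloy into compression.
Setting the final lengths equal and cancelling L: (α₁ − α₂)ΔT = P/(A₁E₁) + P/(A₂E₂).
|α₁ − α₂|·ΔT = 4×10⁻⁶ × 73 = 0.000292.
1/(A₁E₁) + 1/(A₂E₂) = 1/(2325×208×10³) + 1/(2350×200×10³) = 4.195×10⁻⁹ N⁻¹.
P = 0.000292 / 4.195×10⁻⁹ = 69600 N = 69.6 kN.
σ_{nickel alloy} = P/A₁ = 69600/2325 = 29.93 MPa, compressive.

σ ≈ 29.9 MPa (compressive)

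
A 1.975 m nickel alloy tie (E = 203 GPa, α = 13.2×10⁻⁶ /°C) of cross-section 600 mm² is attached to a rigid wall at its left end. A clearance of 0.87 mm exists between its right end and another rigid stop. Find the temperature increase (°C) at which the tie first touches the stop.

ΔT ≈ 33.4 °C

The gap closes when αΔT L = 0.87 mm, since the tie is still unstressed at that instant.
ΔT = 0.87 / (13.2×10⁻⁶ × 1975) = 33.37 °C.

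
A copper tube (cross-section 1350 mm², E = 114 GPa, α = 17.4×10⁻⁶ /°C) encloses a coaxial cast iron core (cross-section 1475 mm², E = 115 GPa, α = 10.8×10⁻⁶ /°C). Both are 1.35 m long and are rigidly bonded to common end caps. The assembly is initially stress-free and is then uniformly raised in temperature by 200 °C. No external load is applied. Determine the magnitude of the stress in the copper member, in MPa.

Both members must finish at the same length. With the larger α, the copper tends to over-expand; the plates restrain it, putting the copper in compression and the cast iron in tension. With no external load the two internal forces are equal and opposite, magnitude P.
Compatibility of the two members (thermal + elastic change equal): (α₁ − α₂)ΔT = P·[1/(A₁E₁) + 1/(A₂E₂)].
|α₁ − α₂|·ΔT = 6.6×10⁻⁶ × 200 = 0.00132.
1/(A₁E₁) + 1/(A₂E₂) = 1/(1350×114×10³) + 1/(1475×115×10³) = 1.239×10⁻⁸ N⁻¹.
So P = 0.00132 / 1.239×10⁻⁸ = 106.5 kN.
σ_{copper} = P/A₁ = 106500/1350 = 78.9 MPa, compressive.

σ ≈ 78.9 MPa (compressive)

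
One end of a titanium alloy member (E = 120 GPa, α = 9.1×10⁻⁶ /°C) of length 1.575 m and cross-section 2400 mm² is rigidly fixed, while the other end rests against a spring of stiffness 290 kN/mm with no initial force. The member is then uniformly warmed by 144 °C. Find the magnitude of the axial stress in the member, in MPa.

σ ≈ 96.4 MPa (compressive)

Free thermal expansion: δ_free = αΔT L = 9.1×10⁻⁶ × 144 × 1575 = 2.064 mm.
Let P be the compressive force at the spring. The member shortens elastically by PL/(AE) and the spring compresses by P/k; together these equal δ_free.
So P = δ_free / [L/(AE) + 1/k] = 2.064 / [ 1575/(2400×120×10³) + 1/(290×10³) ].
P = 2.064 / 8.917×10⁻⁶ = 231500 N.
σ = P/A = 231500/2400 = 96.44 MPa.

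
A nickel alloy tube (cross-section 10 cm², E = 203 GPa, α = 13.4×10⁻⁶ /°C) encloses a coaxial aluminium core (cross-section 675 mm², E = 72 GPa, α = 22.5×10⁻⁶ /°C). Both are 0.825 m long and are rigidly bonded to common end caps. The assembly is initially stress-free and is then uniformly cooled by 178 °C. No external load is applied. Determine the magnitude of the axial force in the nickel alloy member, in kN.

P ≈ 63.5 kN (compressive in the nickel alloy)

The aluminium has the larger α, so on cooling it would change length more than the nickel alloy if both were free. The rigid plates force a common final length, so the aluminium is put into tension and the nickel alloy into compression, with equal and opposite forces P (no external load).
Setting the final lengths equal and cancelling L: (α₁ − α₂)ΔT = P/(A₁E₁) + P/(A₂E₂).
|α₁ − α₂|·ΔT = 9.1×10⁻⁶ × 178 = 0.00162.
1/(A₁E₁) + 1/(A₂E₂) = 1/(1000×203×10³) + 1/(675×72×10³) = 2.55×10⁻⁸ N⁻¹.
So P = 0.00162 / 2.55×10⁻⁸ = 63.52 kN.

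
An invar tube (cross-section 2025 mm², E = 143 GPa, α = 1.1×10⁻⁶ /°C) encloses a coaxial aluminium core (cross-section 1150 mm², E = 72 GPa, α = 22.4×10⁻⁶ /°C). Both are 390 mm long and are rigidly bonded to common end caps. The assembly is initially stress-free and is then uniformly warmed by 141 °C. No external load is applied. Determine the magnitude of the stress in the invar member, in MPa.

The aluminium has the larger α, so on heating it would change length more than the invar if both were free. The rigid plates force a common final length, so the aluminium is put into compression and the invar into tension, with equal and opposite forces P (no external load).
Equating the net (thermal + elastic) strains gives |α₁ − α₂|·ΔT = P·[1/(A₁E₁) + 1/(A₂E₂)].
|α₁ − α₂|·ΔT = 21.3×10⁻⁶ × 141 = 0.003003.
1/(A₁E₁) + 1/(A₂E₂) = 1/(2025×143×10³) + 1/(1150×72×10³) = 1.553×10⁻⁸ N⁻¹.
So P = 0.003003 / 1.553×10⁻⁸ = 193.4 kN.
σ_{invar} = P/A₁ = 193400/2025 = 95.5 MPa, tensile.

σ ≈ 95.5 MPa (tensile)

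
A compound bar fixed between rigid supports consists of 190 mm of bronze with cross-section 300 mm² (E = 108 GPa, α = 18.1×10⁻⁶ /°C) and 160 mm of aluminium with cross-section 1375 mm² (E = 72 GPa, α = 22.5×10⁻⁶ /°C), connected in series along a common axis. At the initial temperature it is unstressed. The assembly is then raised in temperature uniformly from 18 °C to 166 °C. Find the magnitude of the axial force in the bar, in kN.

If the supports were absent, the total length change would be Σ αᵢΔT Lᵢ = 18.1×10⁻⁶×148×190 + 22.5×10⁻⁶×148×160 = 1.042 mm.
Since the ends are fixed, an axial force P builds up, equal in every segment, with P · Σ Lᵢ/(AᵢEᵢ) = δ_free.
The series flexibility is Σ Lᵢ/(AᵢEᵢ) = 190/(300×108×10³) + 160/(1375×72×10³) = 7.48×10⁻⁶ mm/N.
P = 1.042 / 7.48×10⁻⁶ = 139300 N = 139.3 kN, compressive.

P ≈ 139 kN (compressive)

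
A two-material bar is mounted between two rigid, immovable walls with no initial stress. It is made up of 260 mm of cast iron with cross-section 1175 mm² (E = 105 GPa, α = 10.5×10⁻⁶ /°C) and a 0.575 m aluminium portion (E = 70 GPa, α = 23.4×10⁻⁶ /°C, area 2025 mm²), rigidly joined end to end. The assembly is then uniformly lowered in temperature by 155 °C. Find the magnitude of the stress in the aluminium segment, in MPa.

If the supports were absent, the total length change would be Σ αᵢΔT Lᵢ = 10.5×10⁻⁶×155×260 + 23.4×10⁻⁶×155×575 = 2.509 mm.
Since the ends are fixed, an axial force P builds up, equal in every segment, with P · Σ Lᵢ/(AᵢEᵢ) = δ_free.
The series flexibility is Σ Lᵢ/(AᵢEᵢ) = 260/(1175×105×10³) + 575/(2025×70×10³) = 6.164×10⁻⁶ mm/N.
So P = 2.509 / 6.164×10⁻⁶ = 407 kN, tensile.
σ_{aluminium} = P / A = 407000 / 2025 = 201 MPa.

σ ≈ 201 MPa (tensile)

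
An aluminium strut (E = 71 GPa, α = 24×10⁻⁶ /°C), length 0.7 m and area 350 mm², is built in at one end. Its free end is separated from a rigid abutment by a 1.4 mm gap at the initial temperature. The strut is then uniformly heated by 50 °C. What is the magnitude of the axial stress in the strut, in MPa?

If the wall were absent the strut would grow by αΔT L = 24×10⁻⁶ × 50 × 700 = 0.84 mm.
Since δ_free = 0.84 mm is less than the 1.4 mm gap, the strut never touches the wall. No axial force develops.

σ ≈ 0 MPa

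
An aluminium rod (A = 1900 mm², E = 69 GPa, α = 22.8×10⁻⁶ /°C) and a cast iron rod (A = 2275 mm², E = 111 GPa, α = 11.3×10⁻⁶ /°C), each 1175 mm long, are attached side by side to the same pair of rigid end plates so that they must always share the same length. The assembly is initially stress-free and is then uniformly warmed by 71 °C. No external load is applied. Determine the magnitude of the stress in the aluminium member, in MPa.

σ ≈ 37.1 MPa (compressive)

The aluminium has the larger α, so on heating it would change length more than the cast iron if both were free. The rigid plates force a common final length, so the aluminium is put into compression and the cast iron into tension, with equal and opposite forces P (no external load).
Compatibility of the two members (thermal + elastic change equal): (α₁ − α₂)ΔT = P·[1/(A₁E₁) + 1/(A₂E₂)].
|α₁ − α₂|·ΔT = 11.5×10⁻⁶ × 71 = 0.0008165.
1/(A₁E₁) + 1/(A₂E₂) = 1/(1900×69×10³) + 1/(2275×111×10³) = 1.159×10⁻⁸ N⁻¹.
So P = 0.0008165 / 1.159×10⁻⁸ = 70.46 kN.
σ_{aluminium} = P/A₁ = 70460/1900 = 37.09 MPa, compressive.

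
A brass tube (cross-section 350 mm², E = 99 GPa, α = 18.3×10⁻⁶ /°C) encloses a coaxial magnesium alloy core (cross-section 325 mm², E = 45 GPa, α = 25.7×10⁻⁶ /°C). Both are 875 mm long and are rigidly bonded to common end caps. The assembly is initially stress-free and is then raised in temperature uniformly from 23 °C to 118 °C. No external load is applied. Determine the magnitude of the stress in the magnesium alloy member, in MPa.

σ ≈ 22.2 MPa (compressive)

Equilibrium of a rigid end plate with no external load gives equal and opposite internal forces ±P in the two members. Since α_{magnesium alloy} > α_{brass}, heating drives the magnesium alloy into compression and the brass into tension.
Equating the net (thermal + elastic) strains gives |α₁ − α₂|·ΔT = P·[1/(A₁E₁) + 1/(A₂E₂)].
|α₁ − α₂|·ΔT = 7.4×10⁻⁶ × 95 = 0.000703.
1/(A₁E₁) + 1/(A₂E₂) = 1/(350×99×10³) + 1/(325×45×10³) = 9.724×10⁻⁸ N⁻¹.
P = 0.000703 / 9.724×10⁻⁸ = 7230 N = 7.23 kN.
σ_{magnesium alloy} = P/A₂ = 7230/325 = 22.25 MPa, compressive.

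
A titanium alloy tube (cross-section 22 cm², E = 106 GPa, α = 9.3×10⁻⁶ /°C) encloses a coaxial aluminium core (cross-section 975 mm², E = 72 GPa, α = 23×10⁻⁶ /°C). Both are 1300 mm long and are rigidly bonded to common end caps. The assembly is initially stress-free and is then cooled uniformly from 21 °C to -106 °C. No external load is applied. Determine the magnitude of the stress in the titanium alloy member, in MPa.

σ ≈ 42.7 MPa (compressive)

Equilibrium of a rigid end plate with no external load gives equal and opposite internal forces ±P in the two members. Since α_{aluminium} > α_{titanium alloy}, cooling drives the aluminium into tension and the titanium alloy into compression.
Equating the net (thermal + elastic) strains gives |α₁ − α₂|·ΔT = P·[1/(A₁E₁) + 1/(A₂E₂)].
|α₁ − α₂|·ΔT = 13.7×10⁻⁶ × 127 = 0.00174.
1/(A₁E₁) + 1/(A₂E₂) = 1/(2200×106×10³) + 1/(975×72×10³) = 1.853×10⁻⁸ N⁻¹.
P = 0.00174 / 1.853×10⁻⁸ = 93880 N = 93.88 kN.
σ_{titanium alloy} = P/A₁ = 93880/2200 = 42.67 MPa, compressive.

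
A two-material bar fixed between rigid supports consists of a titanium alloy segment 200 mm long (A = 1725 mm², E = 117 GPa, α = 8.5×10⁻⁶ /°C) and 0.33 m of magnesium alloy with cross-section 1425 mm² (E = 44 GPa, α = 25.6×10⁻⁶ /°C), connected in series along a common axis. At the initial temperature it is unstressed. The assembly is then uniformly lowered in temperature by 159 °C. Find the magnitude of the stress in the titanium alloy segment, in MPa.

σ ≈ 150 MPa (tensile)

With the walls removed the bar would change length by δ_free = Σ αᵢΔT Lᵢ = 8.5×10⁻⁶×159×200 + 25.6×10⁻⁶×159×330 = 1.614 mm.
Since the ends are fixed, an axial force P builds up, equal in every segment, with P · Σ Lᵢ/(AᵢEᵢ) = δ_free.
Σ Lᵢ/(AᵢEᵢ) = 200/(1725×117×10³) + 330/(1425×44×10³) = 6.254×10⁻⁶ mm/N.
So P = 1.614 / 6.254×10⁻⁶ = 258 kN, tensile.
σ_{titanium alloy} = P / A = 258000 / 1725 = 149.6 MPa.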